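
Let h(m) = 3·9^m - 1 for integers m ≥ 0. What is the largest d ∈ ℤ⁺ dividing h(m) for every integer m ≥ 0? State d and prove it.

d = 2

Computing the first values: h(0) = 2 and h(1) = 26; gcd(2, 26) = 2, so d ≤ 2.
We prove 2 | 3·9^m - 1 for all m ≥ 0 by induction on m.
Base step (m = 0): h(0) = 2 = 2·(1), so 2 | h(0).
For the inductive step, assume it holds for an arbitrary p ≥ 0, i.e. 2 | h(p). Then
h(p+1) = 3·9^(p+1) - 1 = 9·(3·9^p - 1) + 8 = 9·h(p) + 8. The first term is divisible by 2 by the inductive hypothesis, and 8 is divisible by 2. Hence 2 | h(p+1).
By induction, the statement is established for all m ≥ 0.
Therefore the largest such d is 2.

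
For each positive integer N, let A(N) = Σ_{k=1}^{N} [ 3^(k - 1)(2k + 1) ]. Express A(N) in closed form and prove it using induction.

We claim A(N) = 3^N·N for all N ≥ 1.
When N = 1: A(1) = 3, and the closed form gives 3. They agree.
For the inductive step, assume it holds for an arbitrary k ≥ 1, so A(k) = 3^k·k.
Then A(k+1) = A(k) + (3^k(2k + 3)) = (3^k·k) + (3^k(2k + 3)).
Simplifying, A(k+1) = 3^(k + 1)(k + 1) = 3^(k+1)·(k+1),
which is the closed form with N = k+1.
By induction, the statement is established for all N ≥ 1.

A(N) = 3^N·N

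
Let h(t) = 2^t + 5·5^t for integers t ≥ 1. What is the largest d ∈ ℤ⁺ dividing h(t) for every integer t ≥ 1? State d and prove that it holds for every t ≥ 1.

Computing the first values: h(1) = 27 and h(2) = 129; gcd(27, 129) = 3, so d ≤ 3.
We prove 3 | 2^t + 5·5^t for all t ≥ 1 by induction on t.
Base case (t = 1): h(1) = 27 = 3·(9), so 3 | h(1).
Inductive step: suppose the statement holds for some r ≥ 1, i.e. 3 | h(r). Then
h(r+1) − 5·h(r) = (2^(r+1) + 5·5^(r+1)) − 5·(2^r + 5·5^r) = (1)·2^r·(2 − 5) = (-3)·2^r. Since 3 | h(r) by the inductive hypothesis, 3 | 5·h(r); and 3 | -3 since -3 = 3·-1. Therefore 3 | h(r+1).
This completes the induction.
Therefore the largest such d is 3.

d = 3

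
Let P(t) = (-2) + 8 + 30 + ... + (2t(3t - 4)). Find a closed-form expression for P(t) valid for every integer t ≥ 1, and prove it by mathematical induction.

We claim P(t) = t(t + 1)(2t - 3) for all t ≥ 1.
For the base case t = 1: P(1) = -2, and the closed form gives -2. They agree.
Suppose the result is true for t = i, so P(i) = i(2i^2 - i - 3).
Then P(i+1) = P(i) + (2(i + 1)(3i - 1)) = (i(2i^2 - i - 3)) + (2(i + 1)(3i - 1)).
Simplifying, P(i+1) = (i + 1)(i + 2)(2i - 1) = (i+1)((i+1) + 1)(2(i+1) - 3),
which is the closed form with t = i+1.
Hence, by induction on t, the claim holds for every t ≥ 1.

P(t) = t(t + 1)(2t - 3)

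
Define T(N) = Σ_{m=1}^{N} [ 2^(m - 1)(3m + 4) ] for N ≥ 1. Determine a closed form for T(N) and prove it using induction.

We claim T(N) = 2^N(3N + 1) - 1 for all N ≥ 1.
For the base case N = 1: T(1) = 7, and the closed form gives 7. They agree.
Inductive step: assume the claim holds for N = m, so T(m) = 2^m(3m + 1) - 1.
Then T(m+1) = T(m) + (2^m(3m + 7)) = (2^m(3m + 1) - 1) + (2^m(3m + 7)).
Simplifying, T(m+1) = 6·2^m·m + 8·2^m - 1 = 2^(m+1)(3(m+1) + 1) - 1,
which is the closed form with N = m+1.
By the principle of mathematical induction, the result holds for all N ≥ 1.

T(N) = 2^N(3N + 1) - 1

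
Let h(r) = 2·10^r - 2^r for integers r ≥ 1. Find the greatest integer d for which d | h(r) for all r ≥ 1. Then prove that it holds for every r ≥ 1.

Computing the first values: h(1) = 18 and h(2) = 196; gcd(18, 196) = 2, so d ≤ 2.
We prove 2 | 2·10^r - 2^r for all r ≥ 1 by induction on r.
Base case (r = 1): h(1) = 18 = 2·(9), so 2 | h(1).
For the inductive step, assume it holds for an arbitrary j ≥ 1, i.e. 2 | h(j). Then
h(j+1) − 10·h(j) = (2·10^(j+1) - 2^(j+1)) − 10·(2·10^j - 2^j) = (-1)·2^j·(2 − 10) = (8)·2^j. Since 2 | h(j) by the inductive hypothesis, 2 | 10·h(j); and 2 | 8 since 8 = 2·4. Therefore 2 | h(j+1).
By the principle of mathematical induction, the result holds for all r ≥ 1.
Therefore the largest such d is 2.

d = 2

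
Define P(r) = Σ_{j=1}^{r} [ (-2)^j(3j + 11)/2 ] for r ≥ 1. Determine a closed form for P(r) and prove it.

P(r) = (-2)^r(r + 4) - 4

We claim P(r) = (-2)^r(r + 4) - 4 for all r ≥ 1.
Base step (r = 1): P(1) = -14, and the closed form gives -14. They agree.
For the inductive step, assume it holds for an arbitrary j ≥ 1, so P(j) = (-2)^j(j + 4) - 4.
Then P(j+1) = P(j) + ((-2)^j(-3j - 14)) = ((-2)^j(j + 4) - 4) + ((-2)^j(-3j - 14)).
Simplifying, P(j+1) = -2(-2)^j·j - 10(-2)^j - 4 = (-2)^(j+1)((j+1) + 4) - 4,
which is the closed form with r = j+1.
By induction, the statement is established for all r ≥ 1.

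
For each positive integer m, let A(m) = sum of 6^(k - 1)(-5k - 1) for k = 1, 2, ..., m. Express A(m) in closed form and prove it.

A(m) = -6^m·m

We claim A(m) = -6^m·m for all m ≥ 1.
When m = 1: A(1) = -6, and the closed form gives -6. They agree.
Inductive step: suppose the statement holds for some k ≥ 1, so A(k) = -6^k·k.
Then A(k+1) = A(k) + (6^k(-5k - 6)) = (-6^k·k) + (6^k(-5k - 6)).
Simplifying, A(k+1) = 6^(k + 1)(-k - 1) = -6^(k+1)·(k+1),
which is the closed form with m = k+1.
By induction, the statement is established for all m ≥ 1.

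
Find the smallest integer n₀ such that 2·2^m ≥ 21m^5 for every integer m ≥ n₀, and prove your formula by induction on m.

n₀ = 28

At m = 27: 268435456 < 301327047, so the inequality fails and n₀ ≥ 28. We prove 2·2^m ≥ 21m^5 for all m ≥ 28.
Base case (m = 28): 2·2^m = 536870912 and 21m^5 = 361417728, so 536870912 ≥ 361417728.
For the inductive step, assume it holds for an arbitrary i ≥ 28, so 2·2^i ≥ 21i^5.
Then 2·2^(i + 1) = 2·(2·2^i) ≥ 2·(21i^5).
Also, for i ≥ 28 we have 2·(21i^5) ≥ 21(i+1)^5, since 2 ≥ (1 + 1/i)^5 for all i ≥ 28.
Combining, 2·2^(i + 1) ≥ 21(i+1)^5.
This completes the induction.
Hence the smallest such n₀ is 28.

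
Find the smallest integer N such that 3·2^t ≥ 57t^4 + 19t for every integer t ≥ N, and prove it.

At t = 22: 12582912 < 13353010, so the inequality fails and N ≥ 23. We prove 3·2^t ≥ 57t^4 + 19t for all t ≥ 23.
For the base case t = 23: 3·2^t = 25165824 and 57t^4 + 19t = 15951374, so 25165824 ≥ 15951374.
Inductive step: assume the claim holds for t = k, so 3·2^k ≥ 57k^4 + 19k.
Then 3·2^(k + 1) = 2·(3·2^k) ≥ 2·(57k^4 + 19k).
Also, for k ≥ 23 we have 2·(57k^4 + 19k) ≥ 57(k+1)^4 + 19(k+1), since 2·(57k^4 + 19k) − (57(k+1)^4 + 19(k+1)) = 57k^4 - 228k^3 - 342k^2 - 209k - 76, which is nonnegative for all k ≥ 23.
Combining, 3·2^(k + 1) ≥ 57(k+1)^4 + 19(k+1).
By the principle of mathematical induction, the result holds for all t ≥ 23.
Hence the smallest such N is 23.

N = 23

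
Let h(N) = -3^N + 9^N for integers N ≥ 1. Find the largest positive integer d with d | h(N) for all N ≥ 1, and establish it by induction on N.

d = 6

Computing the first values: h(1) = 6 and h(2) = 72; gcd(6, 72) = 6, so d ≤ 6.
We prove 6 | -3^N + 9^N for all N ≥ 1 by induction on N.
When N = 1: h(1) = 6 = 6·(1), so 6 | h(1).
Suppose the result is true for N = r, i.e. 6 | h(r). Then
9^{r+1} − 3^{r+1} = 9·9^r − 3·3^r = 9·(9^r − 3^r) + (6)·3^r. The first term is divisible by 6 by the inductive hypothesis, and the second term (6)·3^r is divisible by 6 since 6 | 6. Hence 6 | h(r+1).
By the principle of mathematical induction, the result holds for all N ≥ 1.
Therefore the largest such d is 6.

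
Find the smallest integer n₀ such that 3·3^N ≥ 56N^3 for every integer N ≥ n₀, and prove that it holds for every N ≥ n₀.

n₀ = 9

At N = 8: 19683 < 28672, so the inequality fails and n₀ ≥ 9. We prove 3·3^N ≥ 56N^3 for all N ≥ 9.
When N = 9: 3·3^N = 59049 and 56N^3 = 40824, so 59049 ≥ 40824.
For the inductive step, assume it holds for an arbitrary r ≥ 9, so 3·3^r ≥ 56r^3.
Then 3·3^(r + 1) = 3·(3·3^r) ≥ 3·(56r^3).
Also, for r ≥ 9 we have 3·(56r^3) ≥ 56(r+1)^3, since 3 ≥ (1 + 1/r)^3 for all r ≥ 9.
Combining, 3·3^(r + 1) ≥ 56(r+1)^3.
Hence, by induction on N, the claim holds for every N ≥ 9.
Hence the smallest such n₀ is 9.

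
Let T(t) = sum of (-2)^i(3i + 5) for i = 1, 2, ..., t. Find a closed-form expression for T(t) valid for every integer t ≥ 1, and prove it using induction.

T(t) = 2(-2)^t(t + 2) - 4

We claim T(t) = 2(-2)^t(t + 2) - 4 for all t ≥ 1.
For the base case t = 1: T(1) = -16, and the closed form gives -16. They agree.
For the inductive step, assume it holds for an arbitrary i ≥ 1, so T(i) = 2(-2)^i(i + 2) - 4.
Then T(i+1) = T(i) + ((-2)^(i + 1)(3i + 8)) = (2(-2)^i(i + 2) - 4) + ((-2)^(i + 1)(3i + 8)).
Simplifying, T(i+1) = -4(-2)^i·i - 12(-2)^i - 4 = 2(-2)^(i+1)((i+1) + 2) - 4,
which is the closed form with t = i+1.
By the principle of mathematical induction, the result holds for all t ≥ 1.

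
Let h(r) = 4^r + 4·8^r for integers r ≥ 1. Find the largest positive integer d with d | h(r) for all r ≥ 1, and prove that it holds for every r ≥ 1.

Computing the first values: h(1) = 36 and h(2) = 272; gcd(36, 272) = 4, so d ≤ 4.
We prove 4 | 4^r + 4·8^r for all r ≥ 1 by induction on r.
Base case (r = 1): h(1) = 36 = 4·(9), so 4 | h(1).
Inductive step: assume the claim holds for r = k, i.e. 4 | h(k). Then
h(k+1) − 8·h(k) = (4^(k+1) + 4·8^(k+1)) − 8·(4^k + 4·8^k) = (1)·4^k·(4 − 8) = (-4)·4^k. Since 4 | h(k) by the inductive hypothesis, 4 | 8·h(k); and 4 | -4 since -4 = 4·-1. Therefore 4 | h(k+1).
By induction, the statement is established for all r ≥ 1.
Therefore the largest such d is 4.

d = 4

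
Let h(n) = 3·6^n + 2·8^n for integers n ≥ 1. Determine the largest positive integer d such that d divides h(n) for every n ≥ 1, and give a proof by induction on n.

Computing the first values: h(1) = 34 and h(2) = 236; gcd(34, 236) = 2, so d ≤ 2.
We prove 2 | 3·6^n + 2·8^n for all n ≥ 1 by induction on n.
For the base case n = 1: h(1) = 34 = 2·(17), so 2 | h(1).
Inductive step: assume the claim holds for n = r, i.e. 2 | h(r). Then
h(r+1) − 8·h(r) = (3·6^(r+1) + 2·8^(r+1)) − 8·(3·6^r + 2·8^r) = (3)·6^r·(6 − 8) = (-6)·6^r. Since 2 | h(r) by the inductive hypothesis, 2 | 8·h(r); and 2 | -6 since -6 = 2·-3. Therefore 2 | h(r+1).
This completes the induction.
Therefore the largest such d is 2.

d = 2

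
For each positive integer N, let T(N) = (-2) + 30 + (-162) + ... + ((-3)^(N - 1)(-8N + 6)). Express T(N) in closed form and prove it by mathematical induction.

T(N) = (-3)^N(2N - 1) + 1

We claim T(N) = (-3)^N(2N - 1) + 1 for all N ≥ 1.
For the base case N = 1: T(1) = -2, and the closed form gives -2. They agree.
Inductive step: suppose the statement holds for some i ≥ 1, so T(i) = (-3)^i(2i - 1) + 1.
Then T(i+1) = T(i) + ((-3)^i(-8i - 2)) = ((-3)^i(2i - 1) + 1) + ((-3)^i(-8i - 2)).
Simplifying, T(i+1) = -6(-3)^i·i - 3(-3)^i + 1 = (-3)^(i+1)(2(i+1) - 1) + 1,
which is the closed form with N = i+1.
Hence, by induction on N, the claim holds for every N ≥ 1.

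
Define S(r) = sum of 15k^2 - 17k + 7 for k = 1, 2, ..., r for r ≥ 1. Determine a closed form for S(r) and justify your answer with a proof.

S(r) = r(5r^2 - r + 1)

We claim S(r) = r(5r^2 - r + 1) for all r ≥ 1.
When r = 1: S(1) = 5, and the closed form gives 5. They agree.
For the inductive step, assume it holds for an arbitrary k ≥ 1, so S(k) = k(5k^2 - k + 1).
Then S(k+1) = S(k) + (15k^2 + 13k + 5) = (k(5k^2 - k + 1)) + (15k^2 + 13k + 5).
Simplifying, S(k+1) = (k + 1)(5k^2 + 9k + 5) = (k+1)(5(k+1)^2 - (k+1) + 1),
which is the closed form with r = k+1.
By the principle of mathematical induction, the result holds for all r ≥ 1.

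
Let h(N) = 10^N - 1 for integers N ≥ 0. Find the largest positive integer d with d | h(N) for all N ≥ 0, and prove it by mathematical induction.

d = 9

Computing the first values: h(0) = 0 and h(1) = 9; gcd(0, 9) = 9, so d ≤ 9.
We prove 9 | 10^N - 1 for all N ≥ 0 by induction on N.
Base step (N = 0): h(0) = 0 = 9·(0), so 9 | h(0).
For the inductive step, assume it holds for an arbitrary k ≥ 0, i.e. 9 | h(k). Then
h(k+1) = 10^(k+1) - 1 = 10·(10^k - 1) + 9 = 10·h(k) + 9. The first term is divisible by 9 by the inductive hypothesis, and 9 is divisible by 9. Hence 9 | h(k+1).
By induction, the statement is established for all N ≥ 0.
Therefore the largest such d is 9.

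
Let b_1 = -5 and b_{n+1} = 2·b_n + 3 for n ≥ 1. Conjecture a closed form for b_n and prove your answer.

b_n = -2^n - 3

Computing the first terms: b_1 = -5, b_2 = -7, b_3 = -11. This suggests b_n = -2^n - 3.
For the base case n = 1: the formula gives -5 = -5 = b_1.
Inductive step: assume the claim holds for n = p, so b_p = -2^p - 3.
Then b_{p+1} = 2·b_p + 3 = 2·(-2^p - 3) + 3 = -2^(p + 1) - 3,
which is the claimed formula at n = p+1.
Hence, by induction on n, the claim holds for every n ≥ 1.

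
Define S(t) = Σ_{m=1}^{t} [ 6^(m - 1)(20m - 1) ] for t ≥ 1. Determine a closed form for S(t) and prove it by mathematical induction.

We claim S(t) = 6^t(4t - 1) + 1 for all t ≥ 1.
Base step (t = 1): S(1) = 19, and the closed form gives 19. They agree.
Inductive step: suppose the statement holds for some m ≥ 1, so S(m) = 6^m(4m - 1) + 1.
Then S(m+1) = S(m) + (6^m(20m + 19)) = (6^m(4m - 1) + 1) + (6^m(20m + 19)).
Simplifying, S(m+1) = 24·6^m·m + 18·6^m + 1 = 6^(m+1)(4(m+1) - 1) + 1,
which is the closed form with t = m+1.
This completes the induction.

S(t) = 6^t(4t - 1) + 1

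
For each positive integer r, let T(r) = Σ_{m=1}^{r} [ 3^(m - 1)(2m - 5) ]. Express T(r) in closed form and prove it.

T(r) = 3^r(r - 3) + 3

We claim T(r) = 3^r(r - 3) + 3 for all r ≥ 1.
Base case (r = 1): T(1) = -3, and the closed form gives -3. They agree.
Suppose the result is true for r = m, so T(m) = 3^m(m - 3) + 3.
Then T(m+1) = T(m) + (3^m(2m - 3)) = (3^m(m - 3) + 3) + (3^m(2m - 3)).
Simplifying, T(m+1) = 3·3^m·m - 6·3^m + 3 = 3^(m+1)((m+1) - 3) + 3,
which is the closed form with r = m+1.
By induction, the statement is established for all r ≥ 1.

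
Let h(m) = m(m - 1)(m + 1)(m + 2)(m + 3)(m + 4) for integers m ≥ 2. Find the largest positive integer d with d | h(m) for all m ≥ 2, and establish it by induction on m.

d = 720

Computing the first values: h(2) = 720 and h(3) = 5040; gcd(720, 5040) = 720, so d ≤ 720.
We prove 720 | m(m - 1)(m + 1)(m + 2)(m + 3)(m + 4) for all m ≥ 2 by induction on m.
Base step (m = 2): h(2) = 720 = 720·(1), so 720 | h(2).
Inductive step: assume the claim holds for m = r, i.e. 720 | h(r). Then
h(r+1) − h(r) = r·(r+1)·(r+2)·(r+3)·(r+4)·(r+5) − (r-1)·r·(r+1)·(r+2)·(r+3)·(r+4) = r·(r+1)·(r+2)·(r+3)·(r+4)·[(r+5) − (r-1)] = 6·r·(r+1)·(r+2)·(r+3)·(r+4). The product of 5 consecutive integers is divisible by (5)! = 120, so h(r+1) − h(r) is divisible by 6·120 = 720. By the inductive hypothesis 720 | h(r), hence 720 | h(r+1).
This completes the induction.
Therefore the largest such d is 720.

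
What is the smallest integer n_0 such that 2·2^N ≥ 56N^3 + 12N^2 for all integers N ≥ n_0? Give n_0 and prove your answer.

At N = 17: 262144 < 278596, so the inequality fails and n_0 ≥ 18. We prove 2·2^N ≥ 56N^3 + 12N^2 for all N ≥ 18.
For the base case N = 18: 2·2^N = 524288 and 56N^3 + 12N^2 = 330480, so 524288 ≥ 330480.
Inductive step: suppose the statement holds for some j ≥ 18, so 2·2^j ≥ 56j^3 + 12j^2.
Then 2·2^(j + 1) = 2·(2·2^j) ≥ 2·(56j^3 + 12j^2).
Also, for j ≥ 18 we have 2·(56j^3 + 12j^2) ≥ 56(j+1)^3 + 12(j+1)^2, since 2·(56j^3 + 12j^2) − (56(j+1)^3 + 12(j+1)^2) = 56j^3 - 156j^2 - 192j - 68, which is nonnegative for all j ≥ 18.
Combining, 2·2^(j + 1) ≥ 56(j+1)^3 + 12(j+1)^2.
Hence, by induction on N, the claim holds for every N ≥ 18.
Hence the smallest such n_0 is 18.

n_0 = 18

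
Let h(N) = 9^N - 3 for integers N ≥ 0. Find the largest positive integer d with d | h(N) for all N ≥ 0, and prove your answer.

d = 2

Computing the first values: h(0) = -2 and h(1) = 6; gcd(-2, 6) = 2, so d ≤ 2.
We prove 2 | 9^N - 3 for all N ≥ 0 by induction on N.
For the base case N = 0: h(0) = -2 = 2·(-1), so 2 | h(0).
Inductive step: assume the claim holds for N = j, i.e. 2 | h(j). Then
h(j+1) = 9^(j+1) - 3 = 9·(9^j - 3) + 24 = 9·h(j) + 24. The first term is divisible by 2 by the inductive hypothesis, and 24 is divisible by 2. Hence 2 | h(j+1).
By the principle of mathematical induction, the result holds for all N ≥ 0.
Therefore the largest such d is 2.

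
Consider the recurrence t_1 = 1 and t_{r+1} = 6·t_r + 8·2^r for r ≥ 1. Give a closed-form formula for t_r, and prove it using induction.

t_r = -2^(r + 1) + 5·6^(r - 1)

Computing the first terms: t_1 = 1, t_2 = 22, t_3 = 164. This suggests t_r = -2^(r + 1) + 5·6^(r - 1).
Base case (r = 1): the formula gives 1 = 1 = t_1.
Inductive step: assume the claim holds for r = i, so t_i = -2^(i + 1) + 5·6^(i - 1).
Then t_{i+1} = 6·t_i + 8·2^i = 6·(-2^(i + 1) + 5·6^(i - 1)) + 8·2^i = -2^(i + 2) + 5·6^i = -2^((i+1) + 1) + 5·6^((i+1) - 1),
which is the claimed formula at r = i+1.
Hence, by induction on r, the claim holds for every r ≥ 1.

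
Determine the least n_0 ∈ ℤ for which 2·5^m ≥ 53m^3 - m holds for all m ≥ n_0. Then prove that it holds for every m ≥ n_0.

n_0 = 6

At m = 5: 6250 < 6620, so the inequality fails and n_0 ≥ 6. We prove 2·5^m ≥ 53m^3 - m for all m ≥ 6.
For the base case m = 6: 2·5^m = 31250 and 53m^3 - m = 11442, so 31250 ≥ 11442.
Suppose the result is true for m = j, so 2·5^j ≥ 53j^3 - j.
Then 2·5^(j + 1) = 5·(2·5^j) ≥ 5·(53j^3 - j).
Also, for j ≥ 6 we have 5·(53j^3 - j) ≥ 53(j+1)^3 - (j+1), since 5·(53j^3 - j) − (53(j+1)^3 - (j+1)) = 212j^3 - 159j^2 - 163j - 52, which is nonnegative for all j ≥ 6.
Combining, 2·5^(j + 1) ≥ 53(j+1)^3 - (j+1).
Hence, by induction on m, the claim holds for every m ≥ 6.
Hence the smallest such n_0 is 6.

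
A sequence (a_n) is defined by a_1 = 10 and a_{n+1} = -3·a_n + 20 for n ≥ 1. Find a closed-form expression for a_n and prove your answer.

a_n = 5(-3)^(n - 1) + 5

Computing the first terms: a_1 = 10, a_2 = -10, a_3 = 50. This suggests a_n = 5(-3)^(n - 1) + 5.
Base case (n = 1): the formula gives 10 = 10 = a_1.
For the inductive step, assume it holds for an arbitrary m ≥ 1, so a_m = 5(-3)^(m - 1) + 5.
Then a_{m+1} = -3·a_m + 20 = -3·(5(-3)^(m - 1) + 5) + 20 = 5(-3)^m + 5 = 5(-3)^((m+1) - 1) + 5,
which is the claimed formula at n = m+1.
By induction, the statement is established for all n ≥ 1.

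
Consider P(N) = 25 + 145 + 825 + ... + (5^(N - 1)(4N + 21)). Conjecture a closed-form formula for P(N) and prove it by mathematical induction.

P(N) = 5^N(N + 5) - 5

We claim P(N) = 5^N(N + 5) - 5 for all N ≥ 1.
When N = 1: P(1) = 25, and the closed form gives 25. They agree.
Inductive step: assume the claim holds for N = p, so P(p) = 5^p(p + 5) - 5.
Then P(p+1) = P(p) + (5^p(4p + 25)) = (5^p(p + 5) - 5) + (5^p(4p + 25)).
Simplifying, P(p+1) = 5·5^p·p + 30·5^p - 5 = 5^(p+1)((p+1) + 5) - 5,
which is the closed form with N = p+1.
By the principle of mathematical induction, the result holds for all N ≥ 1.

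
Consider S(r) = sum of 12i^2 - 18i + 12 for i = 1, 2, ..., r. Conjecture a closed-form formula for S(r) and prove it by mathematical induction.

We claim S(r) = r(4r^2 - 3r + 5) for all r ≥ 1.
For the base case r = 1: S(1) = 6, and the closed form gives 6. They agree.
For the inductive step, assume it holds for an arbitrary i ≥ 1, so S(i) = i(4i^2 - 3i + 5).
Then S(i+1) = S(i) + (12i^2 + 6i + 6) = (i(4i^2 - 3i + 5)) + (12i^2 + 6i + 6).
Simplifying, S(i+1) = (i + 1)(4i^2 + 5i + 6) = (i+1)(4(i+1)^2 - 3(i+1) + 5),
which is the closed form with r = i+1.
By induction, the statement is established for all r ≥ 1.

S(r) = r(4r^2 - 3r + 5)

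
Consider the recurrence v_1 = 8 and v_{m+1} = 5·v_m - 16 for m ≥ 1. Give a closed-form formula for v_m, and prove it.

Computing the first terms: v_1 = 8, v_2 = 24, v_3 = 104. This suggests v_m = 4·5^(m - 1) + 4.
Base case (m = 1): the formula gives 8 = 8 = v_1.
Inductive step: suppose the statement holds for some i ≥ 1, so v_i = 4·5^(i - 1) + 4.
Then v_{i+1} = 5·v_i - 16 = 5·(4·5^(i - 1) + 4) - 16 = 4·5^i + 4 = 4·5^((i+1) - 1) + 4,
which is the claimed formula at m = i+1.
By induction, the statement is established for all m ≥ 1.

v_m = 4·5^(m - 1) + 4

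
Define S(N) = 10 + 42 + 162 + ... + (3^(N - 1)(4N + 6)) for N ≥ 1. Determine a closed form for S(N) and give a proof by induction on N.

We claim S(N) = 2·3^N(N + 1) - 2 for all N ≥ 1.
Base step (N = 1): S(1) = 10, and the closed form gives 10. They agree.
Inductive step: assume the claim holds for N = r, so S(r) = 2·3^r(r + 1) - 2.
Then S(r+1) = S(r) + (3^r(4r + 10)) = (2·3^r(r + 1) - 2) + (3^r(4r + 10)).
Simplifying, S(r+1) = 6·3^r·r + 12·3^r - 2 = 2·3^(r+1)((r+1) + 1) - 2,
which is the closed form with N = r+1.
By induction, the statement is established for all N ≥ 1.

S(N) = 2·3^N(N + 1) - 2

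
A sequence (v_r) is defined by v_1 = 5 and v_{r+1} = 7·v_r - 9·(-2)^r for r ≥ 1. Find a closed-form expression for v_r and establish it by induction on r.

v_r = (-2)^r + 7^r

Computing the first terms: v_1 = 5, v_2 = 53, v_3 = 335. This suggests v_r = (-2)^r + 7^r.
When r = 1: the formula gives 5 = 5 = v_1.
Inductive step: assume the claim holds for r = i, so v_i = (-2)^i + 7^i.
Then v_{i+1} = 7·v_i - 9·(-2)^i = 7·((-2)^i + 7^i) - 9·(-2)^i = (-2)^(i + 1) + 7^(i + 1),
which is the claimed formula at r = i+1.
By induction, the statement is established for all r ≥ 1.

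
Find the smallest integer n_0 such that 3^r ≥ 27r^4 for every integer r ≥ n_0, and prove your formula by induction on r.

At r = 12: 531441 < 559872, so the inequality fails and n_0 ≥ 13. We prove 3^r ≥ 27r^4 for all r ≥ 13.
Base case (r = 13): 3^r = 1594323 and 27r^4 = 771147, so 1594323 ≥ 771147.
Suppose the result is true for r = j, so 3^j ≥ 27j^4.
Then 3^(j + 1) = 3·(3^j) ≥ 3·(27j^4).
Also, for j ≥ 13 we have 3·(27j^4) ≥ 27(j+1)^4, since 3 ≥ (1 + 1/j)^4 for all j ≥ 13.
Combining, 3^(j + 1) ≥ 27(j+1)^4.
By induction, the statement is established for all r ≥ 13.
Hence the smallest such n_0 is 13.

n_0 = 13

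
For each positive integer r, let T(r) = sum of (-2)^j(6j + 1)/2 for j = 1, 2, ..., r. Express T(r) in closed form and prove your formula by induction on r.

We claim T(r) = (-2)^r(2r + 1) - 1 for all r ≥ 1.
For the base case r = 1: T(1) = -7, and the closed form gives -7. They agree.
Inductive step: assume the claim holds for r = j, so T(j) = (-2)^j(2j + 1) - 1.
Then T(j+1) = T(j) + ((-2)^j(-6j - 7)) = ((-2)^j(2j + 1) - 1) + ((-2)^j(-6j - 7)).
Simplifying, T(j+1) = -4(-2)^j·j - 6(-2)^j - 1 = (-2)^(j+1)(2(j+1) + 1) - 1,
which is the closed form with r = j+1.
By induction, the statement is established for all r ≥ 1.

T(r) = (-2)^r(2r + 1) - 1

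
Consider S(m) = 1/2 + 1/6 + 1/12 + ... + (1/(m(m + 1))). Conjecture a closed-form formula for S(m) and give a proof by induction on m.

We claim S(m) = m/(m + 1) for all m ≥ 1.
Base case (m = 1): S(1) = 1/2, and the closed form gives 1/2. They agree.
Inductive step: assume the claim holds for m = j, so S(j) = j/(j + 1).
Then S(j+1) = S(j) + (1/((j + 1)(j + 2))) = (j/(j + 1)) + (1/((j + 1)(j + 2))).
Simplifying, S(j+1) = (j + 1)/(j + 2) = (j+1)/((j+1) + 1),
which is the closed form with m = j+1.
Hence, by induction on m, the claim holds for every m ≥ 1.

S(m) = m/(m + 1)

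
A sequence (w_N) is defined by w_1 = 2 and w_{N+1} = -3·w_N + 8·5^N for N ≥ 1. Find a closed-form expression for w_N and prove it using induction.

Computing the first terms: w_1 = 2, w_2 = 34, w_3 = 98. This suggests w_N = (-3)^N + 5^N.
Base step (N = 1): the formula gives 2 = 2 = w_1.
Inductive step: suppose the statement holds for some k ≥ 1, so w_k = (-3)^k + 5^k.
Then w_{k+1} = -3·w_k + 8·5^k = -3·((-3)^k + 5^k) + 8·5^k = (-3)^(k + 1) + 5^(k + 1),
which is the claimed formula at N = k+1.
By the principle of mathematical induction, the result holds for all N ≥ 1.

w_N = (-3)^N + 5^N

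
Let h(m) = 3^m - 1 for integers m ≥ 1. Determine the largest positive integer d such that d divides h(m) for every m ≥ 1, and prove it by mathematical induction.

d = 2

Computing the first values: h(1) = 2 and h(2) = 8; gcd(2, 8) = 2, so d ≤ 2.
We prove 2 | 3^m - 1 for all m ≥ 1 by induction on m.
For the base case m = 1: h(1) = 2 = 2·(1), so 2 | h(1).
Inductive step: assume the claim holds for m = i, i.e. 2 | h(i). Then
3^{i+1} − 1^{i+1} = 3·3^i − 1·1^i = 3·(3^i − 1^i) + (2)·1^i. The first term is divisible by 2 by the inductive hypothesis, and the second term (2)·1^i is divisible by 2 since 2 | 2. Hence 2 | h(i+1).
By the principle of mathematical induction, the result holds for all m ≥ 1.
Therefore the largest such d is 2.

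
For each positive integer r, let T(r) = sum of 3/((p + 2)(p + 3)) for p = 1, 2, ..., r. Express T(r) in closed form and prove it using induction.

T(r) = r/(r + 3)

We claim T(r) = r/(r + 3) for all r ≥ 1.
For the base case r = 1: T(1) = 1/4, and the closed form gives 1/4. They agree.
Inductive step: suppose the statement holds for some p ≥ 1, so T(p) = p/(p + 3).
Then T(p+1) = T(p) + (3/((p + 3)(p + 4))) = (p/(p + 3)) + (3/((p + 3)(p + 4))).
Simplifying, T(p+1) = (p + 1)/(p + 4) = (p+1)/((p+1) + 3),
which is the closed form with r = p+1.
This completes the induction.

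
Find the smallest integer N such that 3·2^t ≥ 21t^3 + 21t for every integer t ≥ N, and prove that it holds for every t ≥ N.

N = 15

At t = 14: 49152 < 57918, so the inequality fails and N ≥ 15. We prove 3·2^t ≥ 21t^3 + 21t for all t ≥ 15.
Base step (t = 15): 3·2^t = 98304 and 21t^3 + 21t = 71190, so 98304 ≥ 71190.
Inductive step: suppose the statement holds for some p ≥ 15, so 3·2^p ≥ 21p^3 + 21p.
Then 3·2^(p + 1) = 2·(3·2^p) ≥ 2·(21p^3 + 21p).
Also, for p ≥ 15 we have 2·(21p^3 + 21p) ≥ 21(p+1)^3 + 21(p+1), since 2·(21p^3 + 21p) − (21(p+1)^3 + 21(p+1)) = 21p^3 - 63p^2 - 42p - 42, which is nonnegative for all p ≥ 15.
Combining, 3·2^(p + 1) ≥ 21(p+1)^3 + 21(p+1).
Hence, by induction on t, the claim holds for every t ≥ 15.
Hence the smallest such N is 15.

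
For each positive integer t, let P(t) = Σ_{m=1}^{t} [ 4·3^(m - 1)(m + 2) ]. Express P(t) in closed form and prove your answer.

We claim P(t) = 3^t(2t + 3) - 3 for all t ≥ 1.
Base step (t = 1): P(1) = 12, and the closed form gives 12. They agree.
Inductive step: assume the claim holds for t = m, so P(m) = 3^m(2m + 3) - 3.
Then P(m+1) = P(m) + (4·3^m(m + 3)) = (3^m(2m + 3) - 3) + (4·3^m(m + 3)).
Simplifying, P(m+1) = 6·3^m·m + 15·3^m - 3 = 3^(m+1)(2(m+1) + 3) - 3,
which is the closed form with t = m+1.
Hence, by induction on t, the claim holds for every t ≥ 1.

P(t) = 3^t(2t + 3) - 3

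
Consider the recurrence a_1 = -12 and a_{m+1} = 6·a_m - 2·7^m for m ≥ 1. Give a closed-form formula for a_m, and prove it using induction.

Computing the first terms: a_1 = -12, a_2 = -86, a_3 = -614. This suggests a_m = 2·6^(m - 1) - 2·7^m.
Base case (m = 1): the formula gives -12 = -12 = a_1.
Suppose the result is true for m = p, so a_p = 2·6^(p - 1) - 2·7^p.
Then a_{p+1} = 6·a_p - 2·7^p = 6·(2·6^(p - 1) - 2·7^p) - 2·7^p = 2·6^p - 2·7^(p + 1) = 2·6^((p+1) - 1) - 2·7^(p+1),
which is the claimed formula at m = p+1.
Hence, by induction on m, the claim holds for every m ≥ 1.

a_m = 2·6^(m - 1) - 2·7^m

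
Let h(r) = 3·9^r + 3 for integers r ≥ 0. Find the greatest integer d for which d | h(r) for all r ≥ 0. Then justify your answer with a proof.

Computing the first values: h(0) = 6 and h(1) = 30; gcd(6, 30) = 6, so d ≤ 6.
We prove 6 | 3·9^r + 3 for all r ≥ 0 by induction on r.
Base step (r = 0): h(0) = 6 = 6·(1), so 6 | h(0).
For the inductive step, assume it holds for an arbitrary k ≥ 0, i.e. 6 | h(k). Then
h(k+1) = 3·9^(k+1) + 3 = 9·(3·9^k + 3) - 24 = 9·h(k) - 24. The first term is divisible by 6 by the inductive hypothesis, and -24 is divisible by 6. Hence 6 | h(k+1).
This completes the induction.
Therefore the largest such d is 6.

d = 6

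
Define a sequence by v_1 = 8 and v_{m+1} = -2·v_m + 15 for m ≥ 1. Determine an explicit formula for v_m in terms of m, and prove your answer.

Computing the first terms: v_1 = 8, v_2 = -1, v_3 = 17. This suggests v_m = 3(-2)^(m - 1) + 5.
Base step (m = 1): the formula gives 8 = 8 = v_1.
For the inductive step, assume it holds for an arbitrary r ≥ 1, so v_r = 3(-2)^(r - 1) + 5.
Then v_{r+1} = -2·v_r + 15 = -2·(3(-2)^(r - 1) + 5) + 15 = 3(-2)^r + 5 = 3(-2)^((r+1) - 1) + 5,
which is the claimed formula at m = r+1.
This completes the induction.

v_m = 3(-2)^(m - 1) + 5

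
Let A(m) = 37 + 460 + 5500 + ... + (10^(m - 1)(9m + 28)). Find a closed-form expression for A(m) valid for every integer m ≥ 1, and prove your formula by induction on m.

A(m) = 10^m(m + 3) - 3

We claim A(m) = 10^m(m + 3) - 3 for all m ≥ 1.
For the base case m = 1: A(1) = 37, and the closed form gives 37. They agree.
Inductive step: suppose the statement holds for some r ≥ 1, so A(r) = 10^r(r + 3) - 3.
Then A(r+1) = A(r) + (10^r(9r + 37)) = (10^r(r + 3) - 3) + (10^r(9r + 37)).
Simplifying, A(r+1) = 10·10^r·r + 40·10^r - 3 = 10^(r+1)((r+1) + 3) - 3,
which is the closed form with m = r+1.
Hence, by induction on m, the claim holds for every m ≥ 1.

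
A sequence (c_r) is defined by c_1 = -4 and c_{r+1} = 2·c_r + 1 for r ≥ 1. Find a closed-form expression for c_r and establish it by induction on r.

Computing the first terms: c_1 = -4, c_2 = -7, c_3 = -13. This suggests c_r = -3·2^(r - 1) - 1.
For the base case r = 1: the formula gives -4 = -4 = c_1.
Inductive step: suppose the statement holds for some m ≥ 1, so c_m = -3·2^(m - 1) - 1.
Then c_{m+1} = 2·c_m + 1 = 2·(-3·2^(m - 1) - 1) + 1 = -3·2^m - 1 = -3·2^((m+1) - 1) - 1,
which is the claimed formula at r = m+1.
Hence, by induction on r, the claim holds for every r ≥ 1.

c_r = -3·2^(r - 1) - 1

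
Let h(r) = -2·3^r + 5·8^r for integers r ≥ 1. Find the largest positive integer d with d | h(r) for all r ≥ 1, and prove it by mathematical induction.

Computing the first values: h(1) = 34 and h(2) = 302; gcd(34, 302) = 2, so d ≤ 2.
We prove 2 | -2·3^r + 5·8^r for all r ≥ 1 by induction on r.
Base case (r = 1): h(1) = 34 = 2·(17), so 2 | h(1).
For the inductive step, assume it holds for an arbitrary p ≥ 1, i.e. 2 | h(p). Then
h(p+1) − 8·h(p) = (-2·3^(p+1) + 5·8^(p+1)) − 8·(-2·3^p + 5·8^p) = (-2)·3^p·(3 − 8) = (10)·3^p. Since 2 | h(p) by the inductive hypothesis, 2 | 8·h(p); and 2 | 10 since 10 = 2·5. Therefore 2 | h(p+1).
By induction, the statement is established for all r ≥ 1.
Therefore the largest such d is 2.

d = 2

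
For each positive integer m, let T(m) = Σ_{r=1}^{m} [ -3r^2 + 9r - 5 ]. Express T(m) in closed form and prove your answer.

T(m) = -m(m^2 - 3m + 1)

We claim T(m) = -m(m^2 - 3m + 1) for all m ≥ 1.
Base case (m = 1): T(1) = 1, and the closed form gives 1. They agree.
For the inductive step, assume it holds for an arbitrary r ≥ 1, so T(r) = r(-r^2 + 3r - 1).
Then T(r+1) = T(r) + (-3r^2 + 3r + 1) = (r(-r^2 + 3r - 1)) + (-3r^2 + 3r + 1).
Simplifying, T(r+1) = -(r + 1)(r^2 - r - 1) = -(r+1)((r+1)^2 - 3(r+1) + 1),
which is the closed form with m = r+1.
Hence, by induction on m, the claim holds for every m ≥ 1.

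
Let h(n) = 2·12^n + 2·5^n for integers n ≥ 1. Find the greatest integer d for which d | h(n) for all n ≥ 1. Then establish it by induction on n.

Computing the first values: h(1) = 34 and h(2) = 338; gcd(34, 338) = 2, so d ≤ 2.
We prove 2 | 2·12^n + 2·5^n for all n ≥ 1 by induction on n.
Base step (n = 1): h(1) = 34 = 2·(17), so 2 | h(1).
Inductive step: assume the claim holds for n = k, i.e. 2 | h(k). Then
h(k+1) − 12·h(k) = (2·12^(k+1) + 2·5^(k+1)) − 12·(2·12^k + 2·5^k) = (2)·5^k·(5 − 12) = (-14)·5^k. Since 2 | h(k) by the inductive hypothesis, 2 | 12·h(k); and 2 | -14 since -14 = 2·-7. Therefore 2 | h(k+1).
Hence, by induction on n, the claim holds for every n ≥ 1.
Therefore the largest such d is 2.

d = 2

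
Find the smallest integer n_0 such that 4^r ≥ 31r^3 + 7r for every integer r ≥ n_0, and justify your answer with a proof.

At r = 6: 4096 < 6738, so the inequality fails and n_0 ≥ 7. We prove 4^r ≥ 31r^3 + 7r for all r ≥ 7.
Base step (r = 7): 4^r = 16384 and 31r^3 + 7r = 10682, so 16384 ≥ 10682.
Suppose the result is true for r = k, so 4^k ≥ 31k^3 + 7k.
Then 4^(k + 1) = 4·(4^k) ≥ 4·(31k^3 + 7k).
Also, for k ≥ 7 we have 4·(31k^3 + 7k) ≥ 31(k+1)^3 + 7(k+1), since 4·(31k^3 + 7k) − (31(k+1)^3 + 7(k+1)) = 93k^3 - 93k^2 - 72k - 38, which is nonnegative for all k ≥ 7.
Combining, 4^(k + 1) ≥ 31(k+1)^3 + 7(k+1).
Hence, by induction on r, the claim holds for every r ≥ 7.
Hence the smallest such n_0 is 7.

n_0 = 7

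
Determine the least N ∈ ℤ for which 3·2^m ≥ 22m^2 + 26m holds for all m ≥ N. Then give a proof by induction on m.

At m = 9: 1536 < 2016, so the inequality fails and N ≥ 10. We prove 3·2^m ≥ 22m^2 + 26m for all m ≥ 10.
Base step (m = 10): 3·2^m = 3072 and 22m^2 + 26m = 2460, so 3072 ≥ 2460.
Suppose the result is true for m = j, so 3·2^j ≥ 22j^2 + 26j.
Then 3·2^(j + 1) = 2·(3·2^j) ≥ 2·(22j^2 + 26j).
Also, for j ≥ 10 we have 2·(22j^2 + 26j) ≥ 22(j+1)^2 + 26(j+1), since 2·(22j^2 + 26j) − (22(j+1)^2 + 26(j+1)) = 22j^2 - 18j - 48, which is nonnegative for all j ≥ 10.
Combining, 3·2^(j + 1) ≥ 22(j+1)^2 + 26(j+1).
By induction, the statement is established for all m ≥ 10.
Hence the smallest such N is 10.

N = 10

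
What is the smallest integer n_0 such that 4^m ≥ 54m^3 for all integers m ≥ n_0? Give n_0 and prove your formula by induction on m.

n_0 = 8

At m = 7: 16384 < 18522, so the inequality fails and n_0 ≥ 8. We prove 4^m ≥ 54m^3 for all m ≥ 8.
When m = 8: 4^m = 65536 and 54m^3 = 27648, so 65536 ≥ 27648.
Inductive step: suppose the statement holds for some k ≥ 8, so 4^k ≥ 54k^3.
Then 4^(k + 1) = 4·(4^k) ≥ 4·(54k^3).
Also, for k ≥ 8 we have 4·(54k^3) ≥ 54(k+1)^3, since 4 ≥ (1 + 1/k)^3 for all k ≥ 8.
Combining, 4^(k + 1) ≥ 54(k+1)^3.
By induction, the statement is established for all m ≥ 8.
Hence the smallest such n_0 is 8.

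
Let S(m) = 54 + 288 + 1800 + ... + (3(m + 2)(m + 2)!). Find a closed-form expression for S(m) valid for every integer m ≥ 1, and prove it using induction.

We claim S(m) = 3(m + 3)! - 18 for all m ≥ 1.
Base step (m = 1): S(1) = 54, and the closed form gives 54. They agree.
Inductive step: suppose the statement holds for some k ≥ 1, so S(k) = 3(k + 3)! - 18.
Then S(k+1) = S(k) + (3(k + 3)(k + 3)!) = (3(k + 3)! - 18) + (3(k + 3)(k + 3)!).
Simplifying, S(k+1) = 3((k+1) + 3)! - 18,
which is the closed form with m = k+1.
This completes the induction.

S(m) = 3(m + 3)! - 18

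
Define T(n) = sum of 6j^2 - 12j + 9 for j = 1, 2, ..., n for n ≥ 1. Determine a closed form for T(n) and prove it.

We claim T(n) = n(2n^2 - 3n + 4) for all n ≥ 1.
Base case (n = 1): T(1) = 3, and the closed form gives 3. They agree.
Suppose the result is true for n = j, so T(j) = j(2j^2 - 3j + 4).
Then T(j+1) = T(j) + (6j^2 + 3) = (j(2j^2 - 3j + 4)) + (6j^2 + 3).
Simplifying, T(j+1) = (j + 1)(2j^2 + j + 3) = (j+1)(2(j+1)^2 - 3(j+1) + 4),
which is the closed form with n = j+1.
This completes the induction.

T(n) = n(2n^2 - 3n + 4)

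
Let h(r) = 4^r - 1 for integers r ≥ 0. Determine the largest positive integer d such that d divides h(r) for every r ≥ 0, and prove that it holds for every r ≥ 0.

Computing the first values: h(0) = 0 and h(1) = 3; gcd(0, 3) = 3, so d ≤ 3.
We prove 3 | 4^r - 1 for all r ≥ 0 by induction on r.
For the base case r = 0: h(0) = 0 = 3·(0), so 3 | h(0).
For the inductive step, assume it holds for an arbitrary k ≥ 0, i.e. 3 | h(k). Then
h(k+1) = 4^(k+1) - 1 = 4·(4^k - 1) + 3 = 4·h(k) + 3. The first term is divisible by 3 by the inductive hypothesis, and 3 is divisible by 3. Hence 3 | h(k+1).
This completes the induction.
Therefore the largest such d is 3.

d = 3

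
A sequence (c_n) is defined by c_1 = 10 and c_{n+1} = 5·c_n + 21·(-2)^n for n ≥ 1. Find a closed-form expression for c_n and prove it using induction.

c_n = -3(-2)^n + 4·5^(n - 1)

Computing the first terms: c_1 = 10, c_2 = 8, c_3 = 124. This suggests c_n = -3(-2)^n + 4·5^(n - 1).
Base step (n = 1): the formula gives 10 = 10 = c_1.
Inductive step: assume the claim holds for n = p, so c_p = -3(-2)^p + 4·5^(p - 1).
Then c_{p+1} = 5·c_p + 21·(-2)^p = 5·(-3(-2)^p + 4·5^(p - 1)) + 21·(-2)^p = -3(-2)^(p + 1) + 4·5^p = -3(-2)^(p+1) + 4·5^((p+1) - 1),
which is the claimed formula at n = p+1.
This completes the induction.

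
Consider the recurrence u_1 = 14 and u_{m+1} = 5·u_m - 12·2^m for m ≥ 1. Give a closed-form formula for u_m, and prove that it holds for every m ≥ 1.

Computing the first terms: u_1 = 14, u_2 = 46, u_3 = 182. This suggests u_m = 2^(m + 2) + 6·5^(m - 1).
Base step (m = 1): the formula gives 14 = 14 = u_1.
Inductive step: suppose the statement holds for some k ≥ 1, so u_k = 2^(k + 2) + 6·5^(k - 1).
Then u_{k+1} = 5·u_k - 12·2^k = 5·(2^(k + 2) + 6·5^(k - 1)) - 12·2^k = 2^(k + 3) + 6·5^k = 2^((k+1) + 2) + 6·5^((k+1) - 1),
which is the claimed formula at m = k+1.
Hence, by induction on m, the claim holds for every m ≥ 1.

u_m = 2^(m + 2) + 6·5^(m - 1)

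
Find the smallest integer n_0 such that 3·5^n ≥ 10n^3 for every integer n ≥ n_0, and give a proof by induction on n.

n_0 = 3

At n = 2: 75 < 80, so the inequality fails and n_0 ≥ 3. We prove 3·5^n ≥ 10n^3 for all n ≥ 3.
For the base case n = 3: 3·5^n = 375 and 10n^3 = 270, so 375 ≥ 270.
Suppose the result is true for n = k, so 3·5^k ≥ 10k^3.
Then 3·5^(k + 1) = 5·(3·5^k) ≥ 5·(10k^3).
Also, for k ≥ 3 we have 5·(10k^3) ≥ 10(k+1)^3, since 5 ≥ (1 + 1/k)^3 for all k ≥ 3.
Combining, 3·5^(k + 1) ≥ 10(k+1)^3.
Hence, by induction on n, the claim holds for every n ≥ 3.
Hence the smallest such n_0 is 3.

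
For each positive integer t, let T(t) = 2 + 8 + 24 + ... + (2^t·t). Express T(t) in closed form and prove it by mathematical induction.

T(t) = 2·2^t(t - 1) + 2

We claim T(t) = 2·2^t(t - 1) + 2 for all t ≥ 1.
For the base case t = 1: T(1) = 2, and the closed form gives 2. They agree.
For the inductive step, assume it holds for an arbitrary i ≥ 1, so T(i) = 2·2^i(i - 1) + 2.
Then T(i+1) = T(i) + (2^(i + 1)(i + 1)) = (2·2^i(i - 1) + 2) + (2^(i + 1)(i + 1)).
Simplifying, T(i+1) = 4·2^i·i + 2 = 2·2^(i+1)((i+1) - 1) + 2,
which is the closed form with t = i+1.
Hence, by induction on t, the claim holds for every t ≥ 1.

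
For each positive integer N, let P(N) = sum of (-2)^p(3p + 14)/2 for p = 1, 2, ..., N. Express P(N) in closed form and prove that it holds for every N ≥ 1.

P(N) = (-2)^N(N + 5) - 5

We claim P(N) = (-2)^N(N + 5) - 5 for all N ≥ 1.
When N = 1: P(1) = -17, and the closed form gives -17. They agree.
Inductive step: assume the claim holds for N = p, so P(p) = (-2)^p(p + 5) - 5.
Then P(p+1) = P(p) + ((-2)^p(-3p - 17)) = ((-2)^p(p + 5) - 5) + ((-2)^p(-3p - 17)).
Simplifying, P(p+1) = -2(-2)^p·p - 12(-2)^p - 5 = (-2)^(p+1)((p+1) + 5) - 5,
which is the closed form with N = p+1.
By the principle of mathematical induction, the result holds for all N ≥ 1.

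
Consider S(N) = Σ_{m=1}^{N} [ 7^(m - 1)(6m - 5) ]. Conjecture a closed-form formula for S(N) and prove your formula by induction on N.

We claim S(N) = 7^N(N - 1) + 1 for all N ≥ 1.
For the base case N = 1: S(1) = 1, and the closed form gives 1. They agree.
Inductive step: suppose the statement holds for some m ≥ 1, so S(m) = 7^m(m - 1) + 1.
Then S(m+1) = S(m) + (7^m(6m + 1)) = (7^m(m - 1) + 1) + (7^m(6m + 1)).
Simplifying, S(m+1) = 7^(m + 1)m + 1 = 7^(m+1)((m+1) - 1) + 1,
which is the closed form with N = m+1.
This completes the induction.

S(N) = 7^N(N - 1) + 1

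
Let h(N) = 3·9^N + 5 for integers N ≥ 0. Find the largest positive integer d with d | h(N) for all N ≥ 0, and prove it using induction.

d = 8

Computing the first values: h(0) = 8 and h(1) = 32; gcd(8, 32) = 8, so d ≤ 8.
We prove 8 | 3·9^N + 5 for all N ≥ 0 by induction on N.
Base case (N = 0): h(0) = 8 = 8·(1), so 8 | h(0).
Suppose the result is true for N = r, i.e. 8 | h(r). Then
h(r+1) = 3·9^(r+1) + 5 = 9·(3·9^r + 5) - 40 = 9·h(r) - 40. The first term is divisible by 8 by the inductive hypothesis, and -40 is divisible by 8. Hence 8 | h(r+1).
This completes the induction.
Therefore the largest such d is 8.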